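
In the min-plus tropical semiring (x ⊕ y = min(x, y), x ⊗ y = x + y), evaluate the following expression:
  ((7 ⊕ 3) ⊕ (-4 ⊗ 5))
((7 ⊕ 3) ⊕ (-4 ⊗ 5)) = 1

Expand innermost to outermost. Recall ⊕ takes the minimum of its arguments and ⊗ takes their sum. Working out the expression ((7 ⊕ 3) ⊕ (-4 ⊗ 5)) gives 1.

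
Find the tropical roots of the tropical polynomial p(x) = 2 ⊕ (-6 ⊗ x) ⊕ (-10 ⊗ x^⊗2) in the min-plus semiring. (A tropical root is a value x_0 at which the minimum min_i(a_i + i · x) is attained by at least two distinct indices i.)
Roots: {4, 8}

Each tropical root is a break point of the lower envelope of the lines y = a_i + i · x (there are 3 lines, with slopes 0, 1, ..., 2). Only the lines that attain the minimum somewhere contribute to roots; other lines are dominated. Here the surviving (envelope) indices are i = 2, i = 1, i = 0.
Intersections between consecutive envelope lines give the roots: for adjacent envelope indices i < j the intersection is x = (a_i − a_j) / (j − i). Reading off the sorted break points: {4, 8}.
Verification: at each break x_0, at least two indices attain the minimum of min_i(a_i + i · x_0).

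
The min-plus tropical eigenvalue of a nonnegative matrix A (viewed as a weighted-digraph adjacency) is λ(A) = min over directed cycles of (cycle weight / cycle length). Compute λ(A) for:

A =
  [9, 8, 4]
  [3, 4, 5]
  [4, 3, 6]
λ(A) = 10/3

Enumerate directed cycles and compute their means (weight / length). Sample:
  cycle 0 → 0: weight = 9, length = 1, mean = 9/1 ≈ 9.000
  cycle 1 → 1: weight = 4, length = 1, mean = 4/1 ≈ 4.000
  cycle 2 → 2: weight = 6, length = 1, mean = 6/1 ≈ 6.000
  cycle 0 → 1 → 0: weight = 11, length = 2, mean = 11/2 ≈ 5.500
  cycle 0 → 2 → 0: weight = 8, length = 2, mean = 8/2 ≈ 4.000
  cycle 1 → 0 → 1: weight = 11, length = 2, mean = 11/2 ≈ 5.500
Minimum mean = 3.333, attained e.g. along the cycle 0 → 2 → 1 → 0 with weight 10 and length 3. So λ(A) = 10/3 = 10/3.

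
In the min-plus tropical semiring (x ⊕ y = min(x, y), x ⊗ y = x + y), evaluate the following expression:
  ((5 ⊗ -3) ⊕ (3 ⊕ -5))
((5 ⊗ -3) ⊕ (3 ⊕ -5)) = -5

Expand innermost to outermost. Recall ⊕ takes the minimum of its arguments and ⊗ takes their sum. Working out the expression ((5 ⊗ -3) ⊕ (3 ⊕ -5)) gives -5.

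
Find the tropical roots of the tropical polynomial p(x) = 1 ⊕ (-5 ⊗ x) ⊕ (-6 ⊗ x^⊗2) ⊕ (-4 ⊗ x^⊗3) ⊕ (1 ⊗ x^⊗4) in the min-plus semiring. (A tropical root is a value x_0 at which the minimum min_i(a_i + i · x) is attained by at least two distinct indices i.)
Roots: {-5, -2, 1, 6}

Each tropical root is a break point of the lower envelope of the lines y = a_i + i · x (there are 5 lines, with slopes 0, 1, ..., 4). Only the lines that attain the minimum somewhere contribute to roots; other lines are dominated. Here the surviving (envelope) indices are i = 4, i = 3, i = 2, i = 1, i = 0.
Intersections between consecutive envelope lines give the roots: for adjacent envelope indices i < j the intersection is x = (a_i − a_j) / (j − i). Reading off the sorted break points: {-5, -2, 1, 6}.
Verification: at each break x_0, at least two indices attain the minimum of min_i(a_i + i · x_0).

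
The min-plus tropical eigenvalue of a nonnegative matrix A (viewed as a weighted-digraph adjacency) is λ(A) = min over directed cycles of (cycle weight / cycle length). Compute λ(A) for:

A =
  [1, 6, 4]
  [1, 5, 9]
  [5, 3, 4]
λ(A) = 1

Enumerate directed cycles and compute their means (weight / length). Sample:
  cycle 0 → 0: weight = 1, length = 1, mean = 1/1 ≈ 1.000
  cycle 1 → 1: weight = 5, length = 1, mean = 5/1 ≈ 5.000
  cycle 2 → 2: weight = 4, length = 1, mean = 4/1 ≈ 4.000
  cycle 0 → 1 → 0: weight = 7, length = 2, mean = 7/2 ≈ 3.500
  cycle 0 → 2 → 0: weight = 9, length = 2, mean = 9/2 ≈ 4.500
  cycle 1 → 0 → 1: weight = 7, length = 2, mean = 7/2 ≈ 3.500
Minimum mean = 1.000, attained e.g. along the cycle 0 → 0 with weight 1 and length 1. So λ(A) = 1/1 = 1.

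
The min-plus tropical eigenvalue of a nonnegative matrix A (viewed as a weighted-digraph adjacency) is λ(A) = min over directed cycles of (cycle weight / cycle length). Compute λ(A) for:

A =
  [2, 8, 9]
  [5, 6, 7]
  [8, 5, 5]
λ(A) = 2

Enumerate directed cycles and compute their means (weight / length). Sample:
  cycle 0 → 0: weight = 2, length = 1, mean = 2/1 ≈ 2.000
  cycle 1 → 1: weight = 6, length = 1, mean = 6/1 ≈ 6.000
  cycle 2 → 2: weight = 5, length = 1, mean = 5/1 ≈ 5.000
  cycle 0 → 1 → 0: weight = 13, length = 2, mean = 13/2 ≈ 6.500
  cycle 0 → 2 → 0: weight = 17, length = 2, mean = 17/2 ≈ 8.500
  cycle 1 → 0 → 1: weight = 13, length = 2, mean = 13/2 ≈ 6.500
Minimum mean = 2.000, attained e.g. along the cycle 0 → 0 with weight 2 and length 1. So λ(A) = 2/1 = 2.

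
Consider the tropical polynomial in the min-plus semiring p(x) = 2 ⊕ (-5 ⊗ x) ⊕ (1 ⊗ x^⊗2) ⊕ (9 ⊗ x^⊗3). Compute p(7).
p(7) = 2

A tropical monomial a ⊗ x^⊗i evaluates to a + i · x. Evaluating each term at x = 7:
  Term 0 contributes 2 + 0 · 7 = 2
  Term 1 contributes -5 + 1 · 7 = 2
  Term 2 contributes 1 + 2 · 7 = 15
  Term 3 contributes 9 + 3 · 7 = 30
p(7) = ⊕ of these = min[2, 2, 15, 30] = 2.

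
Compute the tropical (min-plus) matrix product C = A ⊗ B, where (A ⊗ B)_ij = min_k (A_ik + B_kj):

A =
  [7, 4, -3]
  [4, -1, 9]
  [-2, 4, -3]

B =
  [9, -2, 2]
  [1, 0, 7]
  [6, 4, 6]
A ⊗ B =
  [3, 1, 3]
  [0, -1, 6]
  [3, -4, 0]

Apply the min-plus product entry-by-entry:
  C[0][0] = min over k of (A[0][0] + B[0][0] = 7 + 9 = 16, A[0][1] + B[1][0] = 4 + 1 = 5, A[0][2] + B[2][0] = -3 + 6 = 3) = 3 (attained at k = 2)
  C[0][1] = min over k of (A[0][0] + B[0][1] = 7 + -2 = 5, A[0][1] + B[1][1] = 4 + 0 = 4, A[0][2] + B[2][1] = -3 + 4 = 1) = 1 (attained at k = 2)
  C[0][2] = min over k of (A[0][0] + B[0][2] = 7 + 2 = 9, A[0][1] + B[1][2] = 4 + 7 = 11, A[0][2] + B[2][2] = -3 + 6 = 3) = 3 (attained at k = 2)
  C[1][0] = min over k of (A[1][0] + B[0][0] = 4 + 9 = 13, A[1][1] + B[1][0] = -1 + 1 = 0, A[1][2] + B[2][0] = 9 + 6 = 15) = 0 (attained at k = 1)
  C[1][1] = min over k of (A[1][0] + B[0][1] = 4 + -2 = 2, A[1][1] + B[1][1] = -1 + 0 = -1, A[1][2] + B[2][1] = 9 + 4 = 13) = -1 (attained at k = 1)
  C[1][2] = min over k of (A[1][0] + B[0][2] = 4 + 2 = 6, A[1][1] + B[1][2] = -1 + 7 = 6, A[1][2] + B[2][2] = 9 + 6 = 15) = 6 (attained at k = 0)
  C[2][0] = min over k of (A[2][0] + B[0][0] = -2 + 9 = 7, A[2][1] + B[1][0] = 4 + 1 = 5, A[2][2] + B[2][0] = -3 + 6 = 3) = 3 (attained at k = 2)
  C[2][1] = min over k of (A[2][0] + B[0][1] = -2 + -2 = -4, A[2][1] + B[1][1] = 4 + 0 = 4, A[2][2] + B[2][1] = -3 + 4 = 1) = -4 (attained at k = 0)
  C[2][2] = min over k of (A[2][0] + B[0][2] = -2 + 2 = 0, A[2][1] + B[1][2] = 4 + 7 = 11, A[2][2] + B[2][2] = -3 + 6 = 3) = 0 (attained at k = 0)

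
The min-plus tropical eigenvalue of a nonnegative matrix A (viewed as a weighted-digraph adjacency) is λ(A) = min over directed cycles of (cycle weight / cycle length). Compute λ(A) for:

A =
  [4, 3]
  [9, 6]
λ(A) = 4

Enumerate directed cycles and compute their means (weight / length). Sample:
  cycle 0 → 0: weight = 4, length = 1, mean = 4/1 ≈ 4.000
  cycle 1 → 1: weight = 6, length = 1, mean = 6/1 ≈ 6.000
  cycle 0 → 1 → 0: weight = 12, length = 2, mean = 12/2 ≈ 6.000
  cycle 1 → 0 → 1: weight = 12, length = 2, mean = 12/2 ≈ 6.000
Minimum mean = 4.000, attained e.g. along the cycle 0 → 0 with weight 4 and length 1. So λ(A) = 4/1 = 4.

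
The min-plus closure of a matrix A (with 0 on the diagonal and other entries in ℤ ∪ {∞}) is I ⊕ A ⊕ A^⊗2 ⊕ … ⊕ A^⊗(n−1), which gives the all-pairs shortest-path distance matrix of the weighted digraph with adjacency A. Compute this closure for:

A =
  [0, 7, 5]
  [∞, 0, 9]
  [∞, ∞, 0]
Closure =
  [0, 7, 5]
  [∞, 0, 9]
  [∞, ∞, 0]

This is the Floyd-Warshall all-pairs shortest-path computation. For each intermediate vertex k = 0, 1, …, 2, update dist[i][j] ← min(dist[i][j], dist[i][k] + dist[k][j]). The final matrix gives, for each (i, j), the minimum total weight of any directed path from i to j (possibly empty when i = j).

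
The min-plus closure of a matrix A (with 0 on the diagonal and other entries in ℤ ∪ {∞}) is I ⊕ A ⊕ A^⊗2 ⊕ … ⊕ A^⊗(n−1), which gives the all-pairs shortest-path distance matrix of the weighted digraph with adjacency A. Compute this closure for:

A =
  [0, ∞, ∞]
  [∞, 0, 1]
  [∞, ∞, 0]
Closure =
  [0, ∞, ∞]
  [∞, 0, 1]
  [∞, ∞, 0]

This is the Floyd-Warshall all-pairs shortest-path computation. For each intermediate vertex k = 0, 1, …, 2, update dist[i][j] ← min(dist[i][j], dist[i][k] + dist[k][j]). The final matrix gives, for each (i, j), the minimum total weight of any directed path from i to j (possibly empty when i = j).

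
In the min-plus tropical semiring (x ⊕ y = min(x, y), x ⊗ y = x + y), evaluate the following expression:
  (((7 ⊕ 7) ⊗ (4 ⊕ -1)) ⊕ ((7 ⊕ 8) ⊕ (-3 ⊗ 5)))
(((7 ⊕ 7) ⊗ (4 ⊕ -1)) ⊕ ((7 ⊕ 8) ⊕ (-3 ⊗ 5))) = 2

Expand innermost to outermost. Recall ⊕ takes the minimum of its arguments and ⊗ takes their sum. Working out the expression (((7 ⊕ 7) ⊗ (4 ⊕ -1)) ⊕ ((7 ⊕ 8) ⊕ (-3 ⊗ 5))) gives 2.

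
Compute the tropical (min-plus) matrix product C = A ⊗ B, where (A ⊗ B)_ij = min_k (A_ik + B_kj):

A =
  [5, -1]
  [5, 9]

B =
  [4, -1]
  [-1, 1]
A ⊗ B =
  [-2, 0]
  [8, 4]

Apply the min-plus product entry-by-entry:
  C[0][0] = min over k of (A[0][0] + B[0][0] = 5 + 4 = 9, A[0][1] + B[1][0] = -1 + -1 = -2) = -2 (attained at k = 1)
  C[0][1] = min over k of (A[0][0] + B[0][1] = 5 + -1 = 4, A[0][1] + B[1][1] = -1 + 1 = 0) = 0 (attained at k = 1)
  C[1][0] = min over k of (A[1][0] + B[0][0] = 5 + 4 = 9, A[1][1] + B[1][0] = 9 + -1 = 8) = 8 (attained at k = 1)
  C[1][1] = min over k of (A[1][0] + B[0][1] = 5 + -1 = 4, A[1][1] + B[1][1] = 9 + 1 = 10) = 4 (attained at k = 0)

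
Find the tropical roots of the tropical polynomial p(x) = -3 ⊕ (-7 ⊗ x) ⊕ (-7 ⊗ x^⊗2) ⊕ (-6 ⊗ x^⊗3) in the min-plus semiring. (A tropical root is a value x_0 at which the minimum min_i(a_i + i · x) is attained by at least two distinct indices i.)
Roots: {-1, 0, 4}

Each tropical root is a break point of the lower envelope of the lines y = a_i + i · x (there are 4 lines, with slopes 0, 1, ..., 3). Only the lines that attain the minimum somewhere contribute to roots; other lines are dominated. Here the surviving (envelope) indices are i = 3, i = 2, i = 1, i = 0.
Intersections between consecutive envelope lines give the roots: for adjacent envelope indices i < j the intersection is x = (a_i − a_j) / (j − i). Reading off the sorted break points: {-1, 0, 4}.
Verification: at each break x_0, at least two indices attain the minimum of min_i(a_i + i · x_0).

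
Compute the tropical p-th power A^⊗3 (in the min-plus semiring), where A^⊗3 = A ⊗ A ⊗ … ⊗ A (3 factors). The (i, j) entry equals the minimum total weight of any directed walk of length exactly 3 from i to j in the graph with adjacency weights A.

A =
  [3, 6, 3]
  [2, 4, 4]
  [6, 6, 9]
A^⊗3 =
  [9, 12, 9]
  [8, 11, 8]
  [11, 14, 11]

Each entry (A^⊗3)_ij equals the minimum over all length-3 walks i = v_0 → v_1 → … → v_3 = j of Σ_t A[v_t][v_{t+1}]. For example, for (i, j) = (0, 2) we minimise over 9 possible intermediate vertex sequences; the minimum is 9, attained along the walk 0 → 0 → 0 → 2.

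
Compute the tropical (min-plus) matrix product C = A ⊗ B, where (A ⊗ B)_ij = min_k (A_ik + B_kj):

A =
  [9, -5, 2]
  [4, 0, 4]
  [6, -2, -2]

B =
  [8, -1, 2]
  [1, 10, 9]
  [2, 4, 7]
A ⊗ B =
  [-4, 5, 4]
  [1, 3, 6]
  [-1, 2, 5]

Apply the min-plus product entry-by-entry:
  C[0][0] = min over k of (A[0][0] + B[0][0] = 9 + 8 = 17, A[0][1] + B[1][0] = -5 + 1 = -4, A[0][2] + B[2][0] = 2 + 2 = 4) = -4 (attained at k = 1)
  C[0][1] = min over k of (A[0][0] + B[0][1] = 9 + -1 = 8, A[0][1] + B[1][1] = -5 + 10 = 5, A[0][2] + B[2][1] = 2 + 4 = 6) = 5 (attained at k = 1)
  C[0][2] = min over k of (A[0][0] + B[0][2] = 9 + 2 = 11, A[0][1] + B[1][2] = -5 + 9 = 4, A[0][2] + B[2][2] = 2 + 7 = 9) = 4 (attained at k = 1)
  C[1][0] = min over k of (A[1][0] + B[0][0] = 4 + 8 = 12, A[1][1] + B[1][0] = 0 + 1 = 1, A[1][2] + B[2][0] = 4 + 2 = 6) = 1 (attained at k = 1)
  C[1][1] = min over k of (A[1][0] + B[0][1] = 4 + -1 = 3, A[1][1] + B[1][1] = 0 + 10 = 10, A[1][2] + B[2][1] = 4 + 4 = 8) = 3 (attained at k = 0)
  C[1][2] = min over k of (A[1][0] + B[0][2] = 4 + 2 = 6, A[1][1] + B[1][2] = 0 + 9 = 9, A[1][2] + B[2][2] = 4 + 7 = 11) = 6 (attained at k = 0)
  C[2][0] = min over k of (A[2][0] + B[0][0] = 6 + 8 = 14, A[2][1] + B[1][0] = -2 + 1 = -1, A[2][2] + B[2][0] = -2 + 2 = 0) = -1 (attained at k = 1)
  C[2][1] = min over k of (A[2][0] + B[0][1] = 6 + -1 = 5, A[2][1] + B[1][1] = -2 + 10 = 8, A[2][2] + B[2][1] = -2 + 4 = 2) = 2 (attained at k = 2)
  C[2][2] = min over k of (A[2][0] + B[0][2] = 6 + 2 = 8, A[2][1] + B[1][2] = -2 + 9 = 7, A[2][2] + B[2][2] = -2 + 7 = 5) = 5 (attained at k = 2)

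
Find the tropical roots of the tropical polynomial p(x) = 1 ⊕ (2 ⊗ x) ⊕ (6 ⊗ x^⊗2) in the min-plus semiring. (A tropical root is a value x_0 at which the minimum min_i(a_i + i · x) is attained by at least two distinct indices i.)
Roots: {-4, -1}

Each tropical root is a break point of the lower envelope of the lines y = a_i + i · x (there are 3 lines, with slopes 0, 1, ..., 2). Only the lines that attain the minimum somewhere contribute to roots; other lines are dominated. Here the surviving (envelope) indices are i = 2, i = 1, i = 0.
Intersections between consecutive envelope lines give the roots: for adjacent envelope indices i < j the intersection is x = (a_i − a_j) / (j − i). Reading off the sorted break points: {-4, -1}.
Verification: at each break x_0, at least two indices attain the minimum of min_i(a_i + i · x_0).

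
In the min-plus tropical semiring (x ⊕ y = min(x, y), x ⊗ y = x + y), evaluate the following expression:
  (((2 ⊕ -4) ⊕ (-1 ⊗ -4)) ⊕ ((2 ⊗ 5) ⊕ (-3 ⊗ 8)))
(((2 ⊕ -4) ⊕ (-1 ⊗ -4)) ⊕ ((2 ⊗ 5) ⊕ (-3 ⊗ 8))) = -5

Expand innermost to outermost. Recall ⊕ takes the minimum of its arguments and ⊗ takes their sum. Working out the expression (((2 ⊕ -4) ⊕ (-1 ⊗ -4)) ⊕ ((2 ⊗ 5) ⊕ (-3 ⊗ 8))) gives -5.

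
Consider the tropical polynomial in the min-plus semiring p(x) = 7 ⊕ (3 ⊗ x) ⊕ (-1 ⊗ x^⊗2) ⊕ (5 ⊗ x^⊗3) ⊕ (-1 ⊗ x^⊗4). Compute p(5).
p(5) = 7

A tropical monomial a ⊗ x^⊗i evaluates to a + i · x. Evaluating each term at x = 5:
  Term 0 contributes 7 + 0 · 5 = 7
  Term 1 contributes 3 + 1 · 5 = 8
  Term 2 contributes -1 + 2 · 5 = 9
  Term 3 contributes 5 + 3 · 5 = 20
  Term 4 contributes -1 + 4 · 5 = 19
p(5) = ⊕ of these = min[7, 8, 9, 20, 19] = 7.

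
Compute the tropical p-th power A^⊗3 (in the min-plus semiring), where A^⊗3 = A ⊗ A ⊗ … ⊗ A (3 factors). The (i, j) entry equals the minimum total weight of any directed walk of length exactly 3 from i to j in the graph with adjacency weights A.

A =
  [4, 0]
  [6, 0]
A^⊗3 =
  [6, 0]
  [6, 0]

Each entry (A^⊗3)_ij equals the minimum over all length-3 walks i = v_0 → v_1 → … → v_3 = j of Σ_t A[v_t][v_{t+1}]. For example, for (i, j) = (0, 1) we minimise over 4 possible intermediate vertex sequences; the minimum is 0, attained along the walk 0 → 1 → 1 → 1.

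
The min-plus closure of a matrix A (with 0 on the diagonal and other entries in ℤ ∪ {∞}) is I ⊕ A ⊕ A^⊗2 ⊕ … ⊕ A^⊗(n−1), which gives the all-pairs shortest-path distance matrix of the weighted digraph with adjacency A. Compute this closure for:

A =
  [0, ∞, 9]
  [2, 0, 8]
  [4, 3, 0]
Closure =
  [0, 12, 9]
  [2, 0, 8]
  [4, 3, 0]

This is the Floyd-Warshall all-pairs shortest-path computation. For each intermediate vertex k = 0, 1, …, 2, update dist[i][j] ← min(dist[i][j], dist[i][k] + dist[k][j]). The final matrix gives, for each (i, j), the minimum total weight of any directed path from i to j (possibly empty when i = j).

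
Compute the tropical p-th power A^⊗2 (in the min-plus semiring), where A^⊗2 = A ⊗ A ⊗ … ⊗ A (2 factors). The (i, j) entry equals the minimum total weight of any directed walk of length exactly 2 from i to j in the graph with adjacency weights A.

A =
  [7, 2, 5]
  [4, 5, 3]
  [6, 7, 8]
A^⊗2 =
  [6, 7, 5]
  [9, 6, 8]
  [11, 8, 10]

Each entry (A^⊗2)_ij equals the minimum over all length-2 walks i = v_0 → v_1 → … → v_2 = j of Σ_t A[v_t][v_{t+1}]. For example, for (i, j) = (0, 2) we minimise over 3 possible intermediate vertex sequences; the minimum is 5, attained along the walk 0 → 1 → 2.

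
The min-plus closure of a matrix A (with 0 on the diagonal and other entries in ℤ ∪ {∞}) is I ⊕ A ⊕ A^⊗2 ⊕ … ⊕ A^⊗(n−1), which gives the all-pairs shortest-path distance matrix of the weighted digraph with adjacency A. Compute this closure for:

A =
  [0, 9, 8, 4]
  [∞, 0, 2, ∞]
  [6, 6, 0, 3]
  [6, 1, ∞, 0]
Closure =
  [0, 5, 7, 4]
  [8, 0, 2, 5]
  [6, 4, 0, 3]
  [6, 1, 3, 0]

This is the Floyd-Warshall all-pairs shortest-path computation. For each intermediate vertex k = 0, 1, …, 3, update dist[i][j] ← min(dist[i][j], dist[i][k] + dist[k][j]). The final matrix gives, for each (i, j), the minimum total weight of any directed path from i to j (possibly empty when i = j).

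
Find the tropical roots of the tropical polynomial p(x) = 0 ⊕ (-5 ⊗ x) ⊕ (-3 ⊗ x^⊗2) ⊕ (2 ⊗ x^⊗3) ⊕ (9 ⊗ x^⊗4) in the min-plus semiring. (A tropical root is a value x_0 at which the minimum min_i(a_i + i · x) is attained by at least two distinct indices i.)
Roots: {-7, -5, -2, 5}

Each tropical root is a break point of the lower envelope of the lines y = a_i + i · x (there are 5 lines, with slopes 0, 1, ..., 4). Only the lines that attain the minimum somewhere contribute to roots; other lines are dominated. Here the surviving (envelope) indices are i = 4, i = 3, i = 2, i = 1, i = 0.
Intersections between consecutive envelope lines give the roots: for adjacent envelope indices i < j the intersection is x = (a_i − a_j) / (j − i). Reading off the sorted break points: {-7, -5, -2, 5}.
Verification: at each break x_0, at least two indices attain the minimum of min_i(a_i + i · x_0).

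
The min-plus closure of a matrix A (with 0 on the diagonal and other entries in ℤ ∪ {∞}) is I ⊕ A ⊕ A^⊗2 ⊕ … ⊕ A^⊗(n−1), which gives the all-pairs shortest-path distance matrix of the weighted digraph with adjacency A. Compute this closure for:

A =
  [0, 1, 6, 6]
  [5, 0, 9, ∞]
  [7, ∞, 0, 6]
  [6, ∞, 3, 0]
Closure =
  [0, 1, 6, 6]
  [5, 0, 9, 11]
  [7, 8, 0, 6]
  [6, 7, 3, 0]

This is the Floyd-Warshall all-pairs shortest-path computation. For each intermediate vertex k = 0, 1, …, 3, update dist[i][j] ← min(dist[i][j], dist[i][k] + dist[k][j]). The final matrix gives, for each (i, j), the minimum total weight of any directed path from i to j (possibly empty when i = j).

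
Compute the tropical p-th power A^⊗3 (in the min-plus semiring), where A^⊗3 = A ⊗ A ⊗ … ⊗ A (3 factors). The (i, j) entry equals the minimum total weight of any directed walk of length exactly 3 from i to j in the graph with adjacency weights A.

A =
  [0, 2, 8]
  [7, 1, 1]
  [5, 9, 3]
A^⊗3 =
  [0, 2, 3]
  [6, 3, 3]
  [5, 7, 8]

Each entry (A^⊗3)_ij equals the minimum over all length-3 walks i = v_0 → v_1 → … → v_3 = j of Σ_t A[v_t][v_{t+1}]. For example, for (i, j) = (0, 2) we minimise over 9 possible intermediate vertex sequences; the minimum is 3, attained along the walk 0 → 0 → 1 → 2.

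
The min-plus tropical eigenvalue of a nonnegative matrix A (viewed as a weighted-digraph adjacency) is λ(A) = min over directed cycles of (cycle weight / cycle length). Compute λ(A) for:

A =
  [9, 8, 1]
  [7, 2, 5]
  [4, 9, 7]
λ(A) = 2

Enumerate directed cycles and compute their means (weight / length). Sample:
  cycle 0 → 0: weight = 9, length = 1, mean = 9/1 ≈ 9.000
  cycle 1 → 1: weight = 2, length = 1, mean = 2/1 ≈ 2.000
  cycle 2 → 2: weight = 7, length = 1, mean = 7/1 ≈ 7.000
  cycle 0 → 1 → 0: weight = 15, length = 2, mean = 15/2 ≈ 7.500
  cycle 0 → 2 → 0: weight = 5, length = 2, mean = 5/2 ≈ 2.500
  cycle 1 → 0 → 1: weight = 15, length = 2, mean = 15/2 ≈ 7.500
Minimum mean = 2.000, attained e.g. along the cycle 1 → 1 with weight 2 and length 1. So λ(A) = 2/1 = 2.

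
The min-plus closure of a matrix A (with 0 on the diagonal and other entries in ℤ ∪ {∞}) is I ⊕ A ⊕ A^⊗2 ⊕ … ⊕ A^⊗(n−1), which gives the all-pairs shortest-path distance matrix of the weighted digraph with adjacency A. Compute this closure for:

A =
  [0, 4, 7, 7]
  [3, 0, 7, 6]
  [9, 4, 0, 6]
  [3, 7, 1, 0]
Closure =
  [0, 4, 7, 7]
  [3, 0, 7, 6]
  [7, 4, 0, 6]
  [3, 5, 1, 0]

This is the Floyd-Warshall all-pairs shortest-path computation. For each intermediate vertex k = 0, 1, …, 3, update dist[i][j] ← min(dist[i][j], dist[i][k] + dist[k][j]). The final matrix gives, for each (i, j), the minimum total weight of any directed path from i to j (possibly empty when i = j).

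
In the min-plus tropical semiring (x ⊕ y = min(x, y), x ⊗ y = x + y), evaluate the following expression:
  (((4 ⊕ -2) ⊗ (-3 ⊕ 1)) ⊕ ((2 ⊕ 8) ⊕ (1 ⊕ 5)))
(((4 ⊕ -2) ⊗ (-3 ⊕ 1)) ⊕ ((2 ⊕ 8) ⊕ (1 ⊕ 5))) = -5

Expand innermost to outermost. Recall ⊕ takes the minimum of its arguments and ⊗ takes their sum. Working out the expression (((4 ⊕ -2) ⊗ (-3 ⊕ 1)) ⊕ ((2 ⊕ 8) ⊕ (1 ⊕ 5))) gives -5.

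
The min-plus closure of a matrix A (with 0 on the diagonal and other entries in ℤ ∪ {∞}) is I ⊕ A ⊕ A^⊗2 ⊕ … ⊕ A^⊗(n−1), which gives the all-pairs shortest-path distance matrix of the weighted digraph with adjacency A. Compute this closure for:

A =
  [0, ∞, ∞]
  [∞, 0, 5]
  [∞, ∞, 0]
Closure =
  [0, ∞, ∞]
  [∞, 0, 5]
  [∞, ∞, 0]

This is the Floyd-Warshall all-pairs shortest-path computation. For each intermediate vertex k = 0, 1, …, 2, update dist[i][j] ← min(dist[i][j], dist[i][k] + dist[k][j]). The final matrix gives, for each (i, j), the minimum total weight of any directed path from i to j (possibly empty when i = j).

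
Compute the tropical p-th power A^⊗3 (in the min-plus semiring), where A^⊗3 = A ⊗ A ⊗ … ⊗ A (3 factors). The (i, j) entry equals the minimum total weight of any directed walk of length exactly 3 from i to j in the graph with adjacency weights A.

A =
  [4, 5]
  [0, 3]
A^⊗3 =
  [8, 10]
  [5, 8]

Each entry (A^⊗3)_ij equals the minimum over all length-3 walks i = v_0 → v_1 → … → v_3 = j of Σ_t A[v_t][v_{t+1}]. For example, for (i, j) = (0, 1) we minimise over 4 possible intermediate vertex sequences; the minimum is 10, attained along the walk 0 → 1 → 0 → 1.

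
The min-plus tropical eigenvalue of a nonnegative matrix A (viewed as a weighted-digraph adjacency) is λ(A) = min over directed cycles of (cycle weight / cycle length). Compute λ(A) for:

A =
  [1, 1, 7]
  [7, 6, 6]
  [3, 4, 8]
λ(A) = 1

Enumerate directed cycles and compute their means (weight / length). Sample:
  cycle 0 → 0: weight = 1, length = 1, mean = 1/1 ≈ 1.000
  cycle 1 → 1: weight = 6, length = 1, mean = 6/1 ≈ 6.000
  cycle 2 → 2: weight = 8, length = 1, mean = 8/1 ≈ 8.000
  cycle 0 → 1 → 0: weight = 8, length = 2, mean = 8/2 ≈ 4.000
  cycle 0 → 2 → 0: weight = 10, length = 2, mean = 10/2 ≈ 5.000
  cycle 1 → 0 → 1: weight = 8, length = 2, mean = 8/2 ≈ 4.000
Minimum mean = 1.000, attained e.g. along the cycle 0 → 0 with weight 1 and length 1. So λ(A) = 1/1 = 1.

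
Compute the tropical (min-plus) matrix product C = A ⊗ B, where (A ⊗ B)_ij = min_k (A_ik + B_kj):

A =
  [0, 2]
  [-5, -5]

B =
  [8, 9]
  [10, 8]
A ⊗ B =
  [8, 9]
  [3, 3]

Apply the min-plus product entry-by-entry:
  C[0][0] = min over k of (A[0][0] + B[0][0] = 0 + 8 = 8, A[0][1] + B[1][0] = 2 + 10 = 12) = 8 (attained at k = 0)
  C[0][1] = min over k of (A[0][0] + B[0][1] = 0 + 9 = 9, A[0][1] + B[1][1] = 2 + 8 = 10) = 9 (attained at k = 0)
  C[1][0] = min over k of (A[1][0] + B[0][0] = -5 + 8 = 3, A[1][1] + B[1][0] = -5 + 10 = 5) = 3 (attained at k = 0)
  C[1][1] = min over k of (A[1][0] + B[0][1] = -5 + 9 = 4, A[1][1] + B[1][1] = -5 + 8 = 3) = 3 (attained at k = 1)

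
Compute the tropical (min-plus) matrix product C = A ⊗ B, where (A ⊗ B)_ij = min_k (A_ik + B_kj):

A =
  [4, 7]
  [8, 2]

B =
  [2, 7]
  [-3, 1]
A ⊗ B =
  [4, 8]
  [-1, 3]

Apply the min-plus product entry-by-entry:
  C[0][0] = min over k of (A[0][0] + B[0][0] = 4 + 2 = 6, A[0][1] + B[1][0] = 7 + -3 = 4) = 4 (attained at k = 1)
  C[0][1] = min over k of (A[0][0] + B[0][1] = 4 + 7 = 11, A[0][1] + B[1][1] = 7 + 1 = 8) = 8 (attained at k = 1)
  C[1][0] = min over k of (A[1][0] + B[0][0] = 8 + 2 = 10, A[1][1] + B[1][0] = 2 + -3 = -1) = -1 (attained at k = 1)
  C[1][1] = min over k of (A[1][0] + B[0][1] = 8 + 7 = 15, A[1][1] + B[1][1] = 2 + 1 = 3) = 3 (attained at k = 1)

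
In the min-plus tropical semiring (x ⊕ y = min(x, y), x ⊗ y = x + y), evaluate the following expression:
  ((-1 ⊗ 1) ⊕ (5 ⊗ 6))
((-1 ⊗ 1) ⊕ (5 ⊗ 6)) = 0

Expand innermost to outermost. Recall ⊕ takes the minimum of its arguments and ⊗ takes their sum. Working out the expression ((-1 ⊗ 1) ⊕ (5 ⊗ 6)) gives 0.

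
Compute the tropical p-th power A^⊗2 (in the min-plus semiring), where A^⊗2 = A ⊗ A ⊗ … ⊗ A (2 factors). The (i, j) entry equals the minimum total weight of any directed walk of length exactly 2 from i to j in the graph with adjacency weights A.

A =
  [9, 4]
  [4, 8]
A^⊗2 =
  [8, 12]
  [12, 8]

Each entry (A^⊗2)_ij equals the minimum over all length-2 walks i = v_0 → v_1 → … → v_2 = j of Σ_t A[v_t][v_{t+1}]. For example, for (i, j) = (0, 1) we minimise over 2 possible intermediate vertex sequences; the minimum is 12, attained along the walk 0 → 1 → 1.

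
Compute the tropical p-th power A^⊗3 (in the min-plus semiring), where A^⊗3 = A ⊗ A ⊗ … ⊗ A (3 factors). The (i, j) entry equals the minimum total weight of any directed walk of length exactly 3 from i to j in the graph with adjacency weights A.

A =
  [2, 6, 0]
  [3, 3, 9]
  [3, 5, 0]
A^⊗3 =
  [3, 5, 0]
  [6, 8, 3]
  [3, 5, 0]

Each entry (A^⊗3)_ij equals the minimum over all length-3 walks i = v_0 → v_1 → … → v_3 = j of Σ_t A[v_t][v_{t+1}]. For example, for (i, j) = (0, 2) we minimise over 9 possible intermediate vertex sequences; the minimum is 0, attained along the walk 0 → 2 → 2 → 2.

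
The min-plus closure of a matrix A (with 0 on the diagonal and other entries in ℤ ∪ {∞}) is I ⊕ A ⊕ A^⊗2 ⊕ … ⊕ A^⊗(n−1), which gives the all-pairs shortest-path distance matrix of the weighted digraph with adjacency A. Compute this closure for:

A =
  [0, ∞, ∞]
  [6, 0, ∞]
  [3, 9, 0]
Closure =
  [0, ∞, ∞]
  [6, 0, ∞]
  [3, 9, 0]

This is the Floyd-Warshall all-pairs shortest-path computation. For each intermediate vertex k = 0, 1, …, 2, update dist[i][j] ← min(dist[i][j], dist[i][k] + dist[k][j]). The final matrix gives, for each (i, j), the minimum total weight of any directed path from i to j (possibly empty when i = j).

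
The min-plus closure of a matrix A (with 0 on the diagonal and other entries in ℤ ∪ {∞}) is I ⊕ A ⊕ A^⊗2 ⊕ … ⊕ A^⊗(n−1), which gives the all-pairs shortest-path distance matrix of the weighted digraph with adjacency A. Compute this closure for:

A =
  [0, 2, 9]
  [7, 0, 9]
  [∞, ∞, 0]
Closure =
  [0, 2, 9]
  [7, 0, 9]
  [∞, ∞, 0]

This is the Floyd-Warshall all-pairs shortest-path computation. For each intermediate vertex k = 0, 1, …, 2, update dist[i][j] ← min(dist[i][j], dist[i][k] + dist[k][j]). The final matrix gives, for each (i, j), the minimum total weight of any directed path from i to j (possibly empty when i = j).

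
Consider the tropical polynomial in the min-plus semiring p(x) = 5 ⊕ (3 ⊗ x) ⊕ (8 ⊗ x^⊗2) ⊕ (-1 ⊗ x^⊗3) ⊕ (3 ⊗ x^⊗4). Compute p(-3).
p(-3) = -10

A tropical monomial a ⊗ x^⊗i evaluates to a + i · x. Evaluating each term at x = -3:
  Term 0 contributes 5 + 0 · -3 = 5
  Term 1 contributes 3 + 1 · -3 = 0
  Term 2 contributes 8 + 2 · -3 = 2
  Term 3 contributes -1 + 3 · -3 = -10
  Term 4 contributes 3 + 4 · -3 = -9
p(-3) = ⊕ of these = min[5, 0, 2, -10, -9] = -10.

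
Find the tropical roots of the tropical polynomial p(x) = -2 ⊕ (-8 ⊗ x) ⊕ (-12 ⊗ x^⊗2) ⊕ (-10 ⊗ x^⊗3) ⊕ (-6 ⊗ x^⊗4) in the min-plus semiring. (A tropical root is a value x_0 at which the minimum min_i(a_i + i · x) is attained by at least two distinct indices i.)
Roots: {-4, -2, 4, 6}

Each tropical root is a break point of the lower envelope of the lines y = a_i + i · x (there are 5 lines, with slopes 0, 1, ..., 4). Only the lines that attain the minimum somewhere contribute to roots; other lines are dominated. Here the surviving (envelope) indices are i = 4, i = 3, i = 2, i = 1, i = 0.
Intersections between consecutive envelope lines give the roots: for adjacent envelope indices i < j the intersection is x = (a_i − a_j) / (j − i). Reading off the sorted break points: {-4, -2, 4, 6}.
Verification: at each break x_0, at least two indices attain the minimum of min_i(a_i + i · x_0).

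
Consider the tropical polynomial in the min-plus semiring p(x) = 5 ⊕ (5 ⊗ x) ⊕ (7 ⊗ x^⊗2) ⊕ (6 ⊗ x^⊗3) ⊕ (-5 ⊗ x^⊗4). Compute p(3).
p(3) = 5

A tropical monomial a ⊗ x^⊗i evaluates to a + i · x. Evaluating each term at x = 3:
  Term 0 contributes 5 + 0 · 3 = 5
  Term 1 contributes 5 + 1 · 3 = 8
  Term 2 contributes 7 + 2 · 3 = 13
  Term 3 contributes 6 + 3 · 3 = 15
  Term 4 contributes -5 + 4 · 3 = 7
p(3) = ⊕ of these = min[5, 8, 13, 15, 7] = 5.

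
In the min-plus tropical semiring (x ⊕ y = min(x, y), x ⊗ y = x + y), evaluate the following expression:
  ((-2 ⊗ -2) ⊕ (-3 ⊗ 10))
((-2 ⊗ -2) ⊕ (-3 ⊗ 10)) = -4

Expand innermost to outermost. Recall ⊕ takes the minimum of its arguments and ⊗ takes their sum. Working out the expression ((-2 ⊗ -2) ⊕ (-3 ⊗ 10)) gives -4.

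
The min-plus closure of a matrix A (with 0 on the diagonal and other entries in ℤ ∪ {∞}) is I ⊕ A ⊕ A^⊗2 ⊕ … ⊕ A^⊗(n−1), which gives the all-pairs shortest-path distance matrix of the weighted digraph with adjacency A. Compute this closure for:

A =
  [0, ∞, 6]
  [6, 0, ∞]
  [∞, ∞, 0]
Closure =
  [0, ∞, 6]
  [6, 0, 12]
  [∞, ∞, 0]

This is the Floyd-Warshall all-pairs shortest-path computation. For each intermediate vertex k = 0, 1, …, 2, update dist[i][j] ← min(dist[i][j], dist[i][k] + dist[k][j]). The final matrix gives, for each (i, j), the minimum total weight of any directed path from i to j (possibly empty when i = j).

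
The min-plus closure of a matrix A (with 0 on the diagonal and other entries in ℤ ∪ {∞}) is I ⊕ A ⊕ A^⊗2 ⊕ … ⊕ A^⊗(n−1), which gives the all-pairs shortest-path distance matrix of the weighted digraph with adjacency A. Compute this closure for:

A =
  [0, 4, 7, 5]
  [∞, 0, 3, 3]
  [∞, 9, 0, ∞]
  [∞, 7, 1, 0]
Closure =
  [0, 4, 6, 5]
  [∞, 0, 3, 3]
  [∞, 9, 0, 12]
  [∞, 7, 1, 0]

This is the Floyd-Warshall all-pairs shortest-path computation. For each intermediate vertex k = 0, 1, …, 3, update dist[i][j] ← min(dist[i][j], dist[i][k] + dist[k][j]). The final matrix gives, for each (i, j), the minimum total weight of any directed path from i to j (possibly empty when i = j).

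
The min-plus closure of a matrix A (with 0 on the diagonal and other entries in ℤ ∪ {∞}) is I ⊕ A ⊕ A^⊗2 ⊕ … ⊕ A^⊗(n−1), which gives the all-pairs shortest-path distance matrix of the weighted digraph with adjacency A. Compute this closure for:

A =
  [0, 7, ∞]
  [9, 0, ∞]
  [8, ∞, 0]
Closure =
  [0, 7, ∞]
  [9, 0, ∞]
  [8, 15, 0]

This is the Floyd-Warshall all-pairs shortest-path computation. For each intermediate vertex k = 0, 1, …, 2, update dist[i][j] ← min(dist[i][j], dist[i][k] + dist[k][j]). The final matrix gives, for each (i, j), the minimum total weight of any directed path from i to j (possibly empty when i = j).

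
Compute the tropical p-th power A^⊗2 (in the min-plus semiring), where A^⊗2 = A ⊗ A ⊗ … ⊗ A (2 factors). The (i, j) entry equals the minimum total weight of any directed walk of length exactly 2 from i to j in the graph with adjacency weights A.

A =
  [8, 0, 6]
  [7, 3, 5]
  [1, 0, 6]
A^⊗2 =
  [7, 3, 5]
  [6, 5, 8]
  [7, 1, 5]

Each entry (A^⊗2)_ij equals the minimum over all length-2 walks i = v_0 → v_1 → … → v_2 = j of Σ_t A[v_t][v_{t+1}]. For example, for (i, j) = (0, 2) we minimise over 3 possible intermediate vertex sequences; the minimum is 5, attained along the walk 0 → 1 → 2.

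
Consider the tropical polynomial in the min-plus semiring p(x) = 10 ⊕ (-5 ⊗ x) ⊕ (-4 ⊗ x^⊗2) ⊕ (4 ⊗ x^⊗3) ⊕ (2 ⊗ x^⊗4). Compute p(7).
p(7) = 2

A tropical monomial a ⊗ x^⊗i evaluates to a + i · x. Evaluating each term at x = 7:
  Term 0 contributes 10 + 0 · 7 = 10
  Term 1 contributes -5 + 1 · 7 = 2
  Term 2 contributes -4 + 2 · 7 = 10
  Term 3 contributes 4 + 3 · 7 = 25
  Term 4 contributes 2 + 4 · 7 = 30
p(7) = ⊕ of these = min[10, 2, 10, 25, 30] = 2.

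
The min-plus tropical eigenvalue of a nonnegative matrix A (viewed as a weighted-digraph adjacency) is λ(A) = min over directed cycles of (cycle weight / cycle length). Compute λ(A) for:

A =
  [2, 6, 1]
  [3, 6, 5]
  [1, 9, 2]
λ(A) = 1

Enumerate directed cycles and compute their means (weight / length). Sample:
  cycle 0 → 0: weight = 2, length = 1, mean = 2/1 ≈ 2.000
  cycle 1 → 1: weight = 6, length = 1, mean = 6/1 ≈ 6.000
  cycle 2 → 2: weight = 2, length = 1, mean = 2/1 ≈ 2.000
  cycle 0 → 1 → 0: weight = 9, length = 2, mean = 9/2 ≈ 4.500
  cycle 0 → 2 → 0: weight = 2, length = 2, mean = 2/2 ≈ 1.000
  cycle 1 → 0 → 1: weight = 9, length = 2, mean = 9/2 ≈ 4.500
Minimum mean = 1.000, attained e.g. along the cycle 0 → 2 → 0 with weight 2 and length 2. So λ(A) = 2/2 = 1.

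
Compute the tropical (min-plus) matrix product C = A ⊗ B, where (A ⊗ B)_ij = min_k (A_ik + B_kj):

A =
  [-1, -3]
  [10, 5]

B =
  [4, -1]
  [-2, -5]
A ⊗ B =
  [-5, -8]
  [3, 0]

Apply the min-plus product entry-by-entry:
  C[0][0] = min over k of (A[0][0] + B[0][0] = -1 + 4 = 3, A[0][1] + B[1][0] = -3 + -2 = -5) = -5 (attained at k = 1)
  C[0][1] = min over k of (A[0][0] + B[0][1] = -1 + -1 = -2, A[0][1] + B[1][1] = -3 + -5 = -8) = -8 (attained at k = 1)
  C[1][0] = min over k of (A[1][0] + B[0][0] = 10 + 4 = 14, A[1][1] + B[1][0] = 5 + -2 = 3) = 3 (attained at k = 1)
  C[1][1] = min over k of (A[1][0] + B[0][1] = 10 + -1 = 9, A[1][1] + B[1][1] = 5 + -5 = 0) = 0 (attained at k = 1)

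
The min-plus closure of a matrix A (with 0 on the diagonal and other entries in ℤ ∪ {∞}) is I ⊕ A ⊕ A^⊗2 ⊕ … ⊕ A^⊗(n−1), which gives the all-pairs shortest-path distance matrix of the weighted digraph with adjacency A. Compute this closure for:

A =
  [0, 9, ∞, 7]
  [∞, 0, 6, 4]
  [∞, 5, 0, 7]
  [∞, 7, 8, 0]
Closure =
  [0, 9, 15, 7]
  [∞, 0, 6, 4]
  [∞, 5, 0, 7]
  [∞, 7, 8, 0]

This is the Floyd-Warshall all-pairs shortest-path computation. For each intermediate vertex k = 0, 1, …, 3, update dist[i][j] ← min(dist[i][j], dist[i][k] + dist[k][j]). The final matrix gives, for each (i, j), the minimum total weight of any directed path from i to j (possibly empty when i = j).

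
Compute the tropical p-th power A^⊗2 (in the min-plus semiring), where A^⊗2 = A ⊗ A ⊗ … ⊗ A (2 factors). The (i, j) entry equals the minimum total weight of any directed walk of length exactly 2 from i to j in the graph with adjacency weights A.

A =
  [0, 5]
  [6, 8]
A^⊗2 =
  [0, 5]
  [6, 11]

Each entry (A^⊗2)_ij equals the minimum over all length-2 walks i = v_0 → v_1 → … → v_2 = j of Σ_t A[v_t][v_{t+1}]. For example, for (i, j) = (0, 1) we minimise over 2 possible intermediate vertex sequences; the minimum is 5, attained along the walk 0 → 0 → 1.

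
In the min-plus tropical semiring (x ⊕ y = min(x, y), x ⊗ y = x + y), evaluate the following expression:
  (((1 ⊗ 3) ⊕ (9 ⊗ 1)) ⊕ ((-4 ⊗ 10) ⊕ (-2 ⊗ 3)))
(((1 ⊗ 3) ⊕ (9 ⊗ 1)) ⊕ ((-4 ⊗ 10) ⊕ (-2 ⊗ 3))) = 1

Expand innermost to outermost. Recall ⊕ takes the minimum of its arguments and ⊗ takes their sum. Working out the expression (((1 ⊗ 3) ⊕ (9 ⊗ 1)) ⊕ ((-4 ⊗ 10) ⊕ (-2 ⊗ 3))) gives 1.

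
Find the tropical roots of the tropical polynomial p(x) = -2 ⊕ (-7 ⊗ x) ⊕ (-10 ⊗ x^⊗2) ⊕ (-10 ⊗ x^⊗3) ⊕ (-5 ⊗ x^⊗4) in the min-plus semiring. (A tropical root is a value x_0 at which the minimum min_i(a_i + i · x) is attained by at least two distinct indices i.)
Roots: {-5, 0, 3, 5}

Each tropical root is a break point of the lower envelope of the lines y = a_i + i · x (there are 5 lines, with slopes 0, 1, ..., 4). Only the lines that attain the minimum somewhere contribute to roots; other lines are dominated. Here the surviving (envelope) indices are i = 4, i = 3, i = 2, i = 1, i = 0.
Intersections between consecutive envelope lines give the roots: for adjacent envelope indices i < j the intersection is x = (a_i − a_j) / (j − i). Reading off the sorted break points: {-5, 0, 3, 5}.
Verification: at each break x_0, at least two indices attain the minimum of min_i(a_i + i · x_0).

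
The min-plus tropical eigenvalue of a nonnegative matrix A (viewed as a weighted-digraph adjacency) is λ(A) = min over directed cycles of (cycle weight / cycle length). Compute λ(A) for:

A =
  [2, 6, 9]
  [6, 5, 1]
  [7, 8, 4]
λ(A) = 2

Enumerate directed cycles and compute their means (weight / length). Sample:
  cycle 0 → 0: weight = 2, length = 1, mean = 2/1 ≈ 2.000
  cycle 1 → 1: weight = 5, length = 1, mean = 5/1 ≈ 5.000
  cycle 2 → 2: weight = 4, length = 1, mean = 4/1 ≈ 4.000
  cycle 0 → 1 → 0: weight = 12, length = 2, mean = 12/2 ≈ 6.000
  cycle 0 → 2 → 0: weight = 16, length = 2, mean = 16/2 ≈ 8.000
  cycle 1 → 0 → 1: weight = 12, length = 2, mean = 12/2 ≈ 6.000
Minimum mean = 2.000, attained e.g. along the cycle 0 → 0 with weight 2 and length 1. So λ(A) = 2/1 = 2.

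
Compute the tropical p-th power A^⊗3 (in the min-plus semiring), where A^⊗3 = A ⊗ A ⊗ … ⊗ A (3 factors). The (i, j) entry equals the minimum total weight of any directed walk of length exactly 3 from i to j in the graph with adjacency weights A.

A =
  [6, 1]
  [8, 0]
A^⊗3 =
  [9, 1]
  [8, 0]

Each entry (A^⊗3)_ij equals the minimum over all length-3 walks i = v_0 → v_1 → … → v_3 = j of Σ_t A[v_t][v_{t+1}]. For example, for (i, j) = (0, 1) we minimise over 4 possible intermediate vertex sequences; the minimum is 1, attained along the walk 0 → 1 → 1 → 1.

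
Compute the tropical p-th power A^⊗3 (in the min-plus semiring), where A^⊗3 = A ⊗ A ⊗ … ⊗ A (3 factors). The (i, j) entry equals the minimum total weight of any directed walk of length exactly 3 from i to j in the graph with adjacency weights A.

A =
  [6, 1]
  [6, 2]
A^⊗3 =
  [9, 5]
  [10, 6]

Each entry (A^⊗3)_ij equals the minimum over all length-3 walks i = v_0 → v_1 → … → v_3 = j of Σ_t A[v_t][v_{t+1}]. For example, for (i, j) = (0, 1) we minimise over 4 possible intermediate vertex sequences; the minimum is 5, attained along the walk 0 → 1 → 1 → 1.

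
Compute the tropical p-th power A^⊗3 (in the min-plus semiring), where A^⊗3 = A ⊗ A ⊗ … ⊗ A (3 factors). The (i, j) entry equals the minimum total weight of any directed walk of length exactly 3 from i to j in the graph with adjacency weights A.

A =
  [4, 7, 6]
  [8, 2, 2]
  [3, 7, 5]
A^⊗3 =
  [12, 11, 11]
  [7, 6, 6]
  [11, 11, 11]

Each entry (A^⊗3)_ij equals the minimum over all length-3 walks i = v_0 → v_1 → … → v_3 = j of Σ_t A[v_t][v_{t+1}]. For example, for (i, j) = (0, 2) we minimise over 9 possible intermediate vertex sequences; the minimum is 11, attained along the walk 0 → 1 → 1 → 2.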